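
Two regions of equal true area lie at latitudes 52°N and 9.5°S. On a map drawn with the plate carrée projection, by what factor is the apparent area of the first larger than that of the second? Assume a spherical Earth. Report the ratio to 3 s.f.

1.60

Plate carrée maps x = Rλ, y = Rφ. The meridian scale is h = 1 and the parallel scale is k = 1/cos φ = sec φ.
Areal scale at 52°: h·k = 1.000 × 1.624 = 1.624.
Areal scale at 9.5°: h·k = 1.000 × 1.014 = 1.014.
Ratio = 1.624/1.014 ≈ 1.60.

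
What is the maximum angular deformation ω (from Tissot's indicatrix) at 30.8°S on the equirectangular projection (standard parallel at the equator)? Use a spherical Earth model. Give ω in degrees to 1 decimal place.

8.7°

Plate carrée maps x = Rλ, y = Rφ. The meridian scale is h = 1 and the parallel scale is k = 1/cos φ = sec φ.
At 30.8°: h = 1.000, k = 1.164; principal scales a = 1.164, b = 1.000.
sin(ω/2) = (a − b)/(a + b) = 0.1642/2.164 = 0.07587, so ω = 2 arcsin(0.07587) ≈ 8.7°.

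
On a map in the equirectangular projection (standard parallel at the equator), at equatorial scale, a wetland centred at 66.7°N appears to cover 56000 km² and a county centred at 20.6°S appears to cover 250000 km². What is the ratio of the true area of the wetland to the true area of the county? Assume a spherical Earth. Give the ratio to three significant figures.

Plate carrée has h = 1 and k = sec φ, giving areal scale sec φ; true area = (apparent area) · cos φ.
True area of wetland: 56000 × cos(66.7°) = 56000 × 0.3955 = 22150 km².
True area of county: 250000 × cos(20.6°) = 250000 × 0.9361 = 234000 km².
Ratio = 22150 / 234000 ≈ 0.0947.

0.0947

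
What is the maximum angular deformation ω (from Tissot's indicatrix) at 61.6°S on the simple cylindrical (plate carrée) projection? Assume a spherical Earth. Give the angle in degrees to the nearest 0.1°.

For the equirectangular projection with φ₀ = 0 (plate carrée), h = 1 along meridians and k = sec φ along parallels.
At 61.6°: h = 1.000, k = 2.103; principal scales a = 2.103, b = 1.000.
sin(ω/2) = (a − b)/(a + b) = 1.103/3.103 = 0.3554, so ω = 2 arcsin(0.3554) ≈ 41.6°.

41.6°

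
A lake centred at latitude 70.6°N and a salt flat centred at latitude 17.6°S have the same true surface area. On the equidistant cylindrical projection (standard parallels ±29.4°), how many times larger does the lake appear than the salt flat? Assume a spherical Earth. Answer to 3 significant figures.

In the equirectangular projection with standard parallel φ₀ = 29.4° (x = Rλ cos φ₀, y = Rφ), meridians are true-scale (h = 1) and the parallel scale is k = cos φ₀ / cos φ.
Areal scale at 70.6°: h·k = 1.000 × 2.623 = 2.623.
Areal scale at 17.6°: h·k = 1.000 × 0.9140 = 0.9140.
Ratio = 2.623/0.9140 ≈ 2.87.

2.87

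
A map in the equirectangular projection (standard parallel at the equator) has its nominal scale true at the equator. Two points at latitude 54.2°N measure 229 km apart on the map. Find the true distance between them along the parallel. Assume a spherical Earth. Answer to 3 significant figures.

In the plate carrée (x = Rλ, y = Rφ), meridians are true-scale (h = 1) and parallels are stretched by k = sec φ.
Along the parallel at 54.2°, map distances are exaggerated by k = sec 54.2° = 1.710.
True distance = 229 / 1.710 = 229 × cos 54.2° ≈ 134 km.

134 km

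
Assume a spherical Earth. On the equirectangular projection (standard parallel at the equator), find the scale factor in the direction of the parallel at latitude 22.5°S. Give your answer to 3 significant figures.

1.08

Plate carrée maps x = Rλ, y = Rφ. The meridian scale is h = 1 and the parallel scale is k = 1/cos φ = sec φ.
k = 1/cos 22.5° = 1/0.9239 = 1.082.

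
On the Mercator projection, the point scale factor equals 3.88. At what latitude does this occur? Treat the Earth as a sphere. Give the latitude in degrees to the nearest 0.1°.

75.1°

Mercator scale is k = sec φ = 1/cos φ.
1/cos φ = 3.88  ⇒  cos φ = 0.2577  ⇒  φ = arccos(0.2577) ≈ 75.1°.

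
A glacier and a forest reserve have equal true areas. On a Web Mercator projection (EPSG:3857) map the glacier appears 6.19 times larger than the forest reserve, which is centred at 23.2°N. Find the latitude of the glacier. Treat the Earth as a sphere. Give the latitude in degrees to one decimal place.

Mercator areal scale is sec²φ, so apparent-area ratio = sec²φ₁ / sec²φ₂ = cos²φ₂ / cos²φ₁.
cos²φ₂ / cos²φ₁ = 6.19  ⇒  cos φ₁ = cos 23.2° / √6.19 = 0.9191/2.488 = 0.3694.
φ₁ = arccos(0.3694) ≈ 68.3°.

68.3°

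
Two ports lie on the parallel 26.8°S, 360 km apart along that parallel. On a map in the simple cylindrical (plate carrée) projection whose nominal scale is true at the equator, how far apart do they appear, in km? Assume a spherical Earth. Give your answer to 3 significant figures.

For the equirectangular projection with φ₀ = 0 (plate carrée), h = 1 along meridians and k = sec φ along parallels.
Along the parallel, k = sec 26.8° = 1/0.8926 = 1.120.
Map distance = 360 × 1.120 ≈ 403 km.

403 km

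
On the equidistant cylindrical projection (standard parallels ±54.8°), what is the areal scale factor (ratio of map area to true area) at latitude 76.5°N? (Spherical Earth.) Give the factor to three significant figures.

With standard parallel φ₀ = 54.8°, the equirectangular projection gives x = Rλ cos φ₀, y = Rφ, so h = 1 and k = cos 54.8° / cos φ.
Areal scale = h·k = 1 × cos φ₀ / cos φ; at 76.5°, h = 1.000, k = 2.469, so h·k = 2.469.

2.47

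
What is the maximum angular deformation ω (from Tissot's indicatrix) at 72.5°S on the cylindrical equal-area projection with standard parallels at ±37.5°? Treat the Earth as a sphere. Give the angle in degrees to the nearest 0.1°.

97.0°

For cylindrical equal-area with standard parallel φ₀, h = cos φ / cos φ₀ and k = cos φ₀ / cos φ, so h·k = 1.
At 72.5°: h = 0.3790, k = 2.638; principal scales a = 2.638, b = 0.3790.
sin(ω/2) = (a − b)/(a + b) = 2.259/3.017 = 0.7488, so ω = 2 arcsin(0.7488) ≈ 97.0°.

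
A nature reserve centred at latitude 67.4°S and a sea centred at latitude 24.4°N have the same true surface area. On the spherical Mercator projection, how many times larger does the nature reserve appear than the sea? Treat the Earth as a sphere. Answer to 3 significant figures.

5.62

Mercator is conformal with k = sec φ, so areal scale = k² = sec²φ.
At 67.4°: sec²(67.4°) = 1/0.3843² = 6.771.
At 24.4°: sec²(24.4°) = 1/0.9107² = 1.206.
Ratio = 6.771/1.206 = cos²(24.4°)/cos²(67.4°) ≈ 5.62.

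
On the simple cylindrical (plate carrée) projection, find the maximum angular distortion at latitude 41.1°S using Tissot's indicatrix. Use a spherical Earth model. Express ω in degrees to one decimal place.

In the plate carrée (x = Rλ, y = Rφ), meridians are true-scale (h = 1) and parallels are stretched by k = sec φ.
At 41.1°: h = 1.000, k = 1.327; principal scales a = 1.327, b = 1.000.
sin(ω/2) = (a − b)/(a + b) = 0.3270/2.327 = 0.1405, so ω = 2 arcsin(0.1405) ≈ 16.2°.

16.2°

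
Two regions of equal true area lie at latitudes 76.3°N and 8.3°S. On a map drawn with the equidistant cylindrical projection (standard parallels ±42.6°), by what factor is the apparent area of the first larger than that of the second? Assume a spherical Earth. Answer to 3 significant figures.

In the equirectangular projection with standard parallel φ₀ = 42.6° (x = Rλ cos φ₀, y = Rφ), meridians are true-scale (h = 1) and the parallel scale is k = cos φ₀ / cos φ.
Areal scale at 76.3°: h·k = 1.000 × 3.108 = 3.108.
Areal scale at 8.3°: h·k = 1.000 × 0.7439 = 0.7439.
Ratio = 3.108/0.7439 ≈ 4.18.

4.18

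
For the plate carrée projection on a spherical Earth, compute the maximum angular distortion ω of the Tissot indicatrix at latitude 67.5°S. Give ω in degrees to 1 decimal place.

53.0°

In the plate carrée (x = Rλ, y = Rφ), meridians are true-scale (h = 1) and parallels are stretched by k = sec φ.
At 67.5°: h = 1.000, k = 2.613; principal scales a = 2.613, b = 1.000.
sin(ω/2) = (a − b)/(a + b) = 1.613/3.613 = 0.4465, so ω = 2 arcsin(0.4465) ≈ 53.0°.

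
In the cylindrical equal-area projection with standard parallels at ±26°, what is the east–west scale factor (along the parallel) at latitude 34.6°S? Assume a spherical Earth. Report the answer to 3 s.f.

1.09

Cylindrical equal-area (φ₀ = 26°): h = cos φ / cos 26° along meridians, k = cos 26° / cos φ along parallels; h·k = 1.
k = cos 26° / cos 34.6° = 0.8988/0.8231 = 1.092.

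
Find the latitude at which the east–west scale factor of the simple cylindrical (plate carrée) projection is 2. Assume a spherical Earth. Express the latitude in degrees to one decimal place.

60.0°

Plate carrée: h = 1, k = sec φ along parallels.
sec φ = 2  ⇒  cos φ = 0.5000  ⇒  φ ≈ 60.0°.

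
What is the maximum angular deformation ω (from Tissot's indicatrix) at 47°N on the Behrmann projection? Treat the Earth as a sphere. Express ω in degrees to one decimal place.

27.1°

Behrmann is a cylindrical equal-area projection with standard parallels at ±30°. Cylindrical equal-area (φ₀ = 30°): h = cos φ / cos 30° along meridians, k = cos 30° / cos φ along parallels; h·k = 1.
At 47°: h = 0.7875, k = 1.270; principal scales a = 1.270, b = 0.7875.
sin(ω/2) = (a − b)/(a + b) = 0.4823/2.057 = 0.2344, so ω = 2 arcsin(0.2344) ≈ 27.1°.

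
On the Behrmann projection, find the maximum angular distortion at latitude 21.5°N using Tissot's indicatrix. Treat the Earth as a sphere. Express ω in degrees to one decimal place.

8.2°

Behrmann is a cylindrical equal-area projection with standard parallels at ±30°. A cylindrical equal-area projection with standard parallel φ₀ has meridian scale h = cos φ / cos φ₀ and parallel scale k = cos φ₀ / cos φ (so areas are preserved, h·k = 1).
At 21.5°: h = 1.074, k = 0.9308; principal scales a = 1.074, b = 0.9308.
sin(ω/2) = (a − b)/(a + b) = 0.1436/2.005 = 0.07160, so ω = 2 arcsin(0.07160) ≈ 8.2°.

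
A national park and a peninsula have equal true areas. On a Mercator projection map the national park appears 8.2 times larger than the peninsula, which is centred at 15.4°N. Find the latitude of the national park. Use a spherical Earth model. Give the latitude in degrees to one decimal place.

70.3°

Mercator areal scale is sec²φ, so apparent-area ratio = sec²φ₁ / sec²φ₂ = cos²φ₂ / cos²φ₁.
cos²φ₂ / cos²φ₁ = 8.2  ⇒  cos φ₁ = cos 15.4° / √8.2 = 0.9641/2.864 = 0.3367.
φ₁ = arccos(0.3367) ≈ 70.3°.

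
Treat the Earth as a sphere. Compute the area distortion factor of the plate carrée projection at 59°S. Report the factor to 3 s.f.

In the plate carrée (x = Rλ, y = Rφ), meridians are true-scale (h = 1) and parallels are stretched by k = sec φ.
Areal scale = h·k = 1 × sec φ; at 59°, h = 1.000, k = 1.942, so h·k = 1.942.

1.94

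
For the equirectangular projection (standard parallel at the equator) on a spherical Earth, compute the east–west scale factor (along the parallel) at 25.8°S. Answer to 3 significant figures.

1.11

Plate carrée maps x = Rλ, y = Rφ. The meridian scale is h = 1 and the parallel scale is k = 1/cos φ = sec φ.
k = 1/cos 25.8° = 1/0.9003 = 1.111.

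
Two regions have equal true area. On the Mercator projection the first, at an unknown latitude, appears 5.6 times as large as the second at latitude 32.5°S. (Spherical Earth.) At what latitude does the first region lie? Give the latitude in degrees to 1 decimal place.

On Mercator, (apparent₁)/(apparent₂) = sec²φ₁ / sec²φ₂ when true areas are equal.
cos²φ₂ / cos²φ₁ = 5.6  ⇒  cos φ₁ = cos 32.5° / √5.6 = 0.8434/2.366 = 0.3564.
φ₁ = arccos(0.3564) ≈ 69.1°.

69.1°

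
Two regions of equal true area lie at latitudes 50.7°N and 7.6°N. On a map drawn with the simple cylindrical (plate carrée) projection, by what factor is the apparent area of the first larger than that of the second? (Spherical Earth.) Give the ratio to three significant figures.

1.56

Plate carrée maps x = Rλ, y = Rφ. The meridian scale is h = 1 and the parallel scale is k = 1/cos φ = sec φ.
Areal scale at 50.7°: h·k = 1.000 × 1.579 = 1.579.
Areal scale at 7.6°: h·k = 1.000 × 1.009 = 1.009.
Ratio = 1.579/1.009 ≈ 1.56.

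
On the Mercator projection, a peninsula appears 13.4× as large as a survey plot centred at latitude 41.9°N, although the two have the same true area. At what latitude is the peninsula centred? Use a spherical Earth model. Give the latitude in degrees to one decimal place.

78.3°

For equal true areas on Mercator, apparent areas scale as sec²φ, so the ratio is cos²φ₂ / cos²φ₁.
cos²φ₂ / cos²φ₁ = 13.4  ⇒  cos φ₁ = cos 41.9° / √13.4 = 0.7443/3.661 = 0.2033.
φ₁ = arccos(0.2033) ≈ 78.3°.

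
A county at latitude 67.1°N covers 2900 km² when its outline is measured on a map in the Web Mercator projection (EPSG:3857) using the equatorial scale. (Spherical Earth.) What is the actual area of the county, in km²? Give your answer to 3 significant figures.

The Mercator projection is conformal; its linear scale factor is the same in every direction and equals sec φ = 1/cos φ.
Areal scale = k² = sec²φ = 1/cos²(67.1°) = 1/0.3891² = 6.604.
True area = apparent / (areal scale) = 2900 / 6.604 ≈ 439 km².

439 km²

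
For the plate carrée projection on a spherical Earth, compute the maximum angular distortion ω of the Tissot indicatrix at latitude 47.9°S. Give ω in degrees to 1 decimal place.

In the plate carrée (x = Rλ, y = Rφ), meridians are true-scale (h = 1) and parallels are stretched by k = sec φ.
At 47.9°: h = 1.000, k = 1.492; principal scales a = 1.492, b = 1.000.
sin(ω/2) = (a − b)/(a + b) = 0.4916/2.492 = 0.1973, so ω = 2 arcsin(0.1973) ≈ 22.8°.

22.8°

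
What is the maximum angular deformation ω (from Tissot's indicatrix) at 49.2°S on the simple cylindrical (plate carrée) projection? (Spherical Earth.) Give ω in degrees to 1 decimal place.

In the plate carrée (x = Rλ, y = Rφ), meridians are true-scale (h = 1) and parallels are stretched by k = sec φ.
At 49.2°: h = 1.000, k = 1.530; principal scales a = 1.530, b = 1.000.
sin(ω/2) = (a − b)/(a + b) = 0.5304/2.530 = 0.2096, so ω = 2 arcsin(0.2096) ≈ 24.2°.

24.2°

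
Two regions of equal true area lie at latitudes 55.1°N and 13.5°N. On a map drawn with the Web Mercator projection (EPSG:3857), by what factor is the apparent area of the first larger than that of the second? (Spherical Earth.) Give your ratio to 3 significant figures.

Mercator is conformal with k = sec φ, so areal scale = k² = sec²φ.
At 55.1°: sec²(55.1°) = 1/0.5721² = 3.055.
At 13.5°: sec²(13.5°) = 1/0.9724² = 1.058.
Ratio = 3.055/1.058 = cos²(13.5°)/cos²(55.1°) ≈ 2.89.

2.89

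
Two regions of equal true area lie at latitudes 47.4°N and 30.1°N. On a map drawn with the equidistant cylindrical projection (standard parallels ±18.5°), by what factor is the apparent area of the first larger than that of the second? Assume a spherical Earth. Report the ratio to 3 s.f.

With standard parallel φ₀ = 18.5°, the equirectangular projection gives x = Rλ cos φ₀, y = Rφ, so h = 1 and k = cos 18.5° / cos φ.
Areal scale at 47.4°: h·k = 1.000 × 1.401 = 1.401.
Areal scale at 30.1°: h·k = 1.000 × 1.096 = 1.096.
Ratio = 1.401/1.096 ≈ 1.28.

1.28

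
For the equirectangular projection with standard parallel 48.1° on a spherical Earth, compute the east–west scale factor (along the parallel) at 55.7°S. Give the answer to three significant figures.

1.19

With standard parallel φ₀ = 48.1°, the equirectangular projection gives x = Rλ cos φ₀, y = Rφ, so h = 1 and k = cos 48.1° / cos φ.
k = cos 48.1° / cos 55.7° = 0.6678/0.5635 = 1.185.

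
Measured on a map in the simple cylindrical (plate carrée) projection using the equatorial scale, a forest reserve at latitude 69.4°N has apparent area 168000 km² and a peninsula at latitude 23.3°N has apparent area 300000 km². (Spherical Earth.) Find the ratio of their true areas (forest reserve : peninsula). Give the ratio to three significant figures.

0.215

Plate carrée has h = 1 and k = sec φ, giving areal scale sec φ; true area = (apparent area) · cos φ.
True area of forest reserve: 168000 × cos(69.4°) = 168000 × 0.3518 = 59110 km².
True area of peninsula: 300000 × cos(23.3°) = 300000 × 0.9184 = 275500 km².
Ratio = 59110 / 275500 ≈ 0.215.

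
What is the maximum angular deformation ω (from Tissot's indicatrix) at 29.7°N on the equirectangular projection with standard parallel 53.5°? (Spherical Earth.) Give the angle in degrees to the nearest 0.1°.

With standard parallel φ₀ = 53.5°, the equirectangular projection gives x = Rλ cos φ₀, y = Rφ, so h = 1 and k = cos 53.5° / cos φ.
At 29.7°: h = 1.000, k = 0.6848; principal scales a = 1.000, b = 0.6848.
sin(ω/2) = (a − b)/(a + b) = 0.3152/1.685 = 0.1871, so ω = 2 arcsin(0.1871) ≈ 21.6°.

21.6°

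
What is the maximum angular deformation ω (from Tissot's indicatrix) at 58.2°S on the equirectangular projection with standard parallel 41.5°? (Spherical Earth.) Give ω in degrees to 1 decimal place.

20.0°

In the equirectangular projection with standard parallel φ₀ = 41.5° (x = Rλ cos φ₀, y = Rφ), meridians are true-scale (h = 1) and the parallel scale is k = cos φ₀ / cos φ.
At 58.2°: h = 1.000, k = 1.421; principal scales a = 1.421, b = 1.000.
sin(ω/2) = (a − b)/(a + b) = 0.4213/2.421 = 0.1740, so ω = 2 arcsin(0.1740) ≈ 20.0°.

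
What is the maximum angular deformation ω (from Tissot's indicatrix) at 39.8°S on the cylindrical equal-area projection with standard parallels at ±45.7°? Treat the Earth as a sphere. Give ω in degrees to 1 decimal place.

A cylindrical equal-area projection with standard parallel φ₀ has meridian scale h = cos φ / cos φ₀ and parallel scale k = cos φ₀ / cos φ (so areas are preserved, h·k = 1).
At 39.8°: h = 1.100, k = 0.9091; principal scales a = 1.100, b = 0.9091.
sin(ω/2) = (a − b)/(a + b) = 0.1910/2.009 = 0.09506, so ω = 2 arcsin(0.09506) ≈ 10.9°.

10.9°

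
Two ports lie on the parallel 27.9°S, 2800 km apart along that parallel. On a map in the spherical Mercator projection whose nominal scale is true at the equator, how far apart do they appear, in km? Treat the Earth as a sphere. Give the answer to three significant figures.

3170 km

The Mercator projection is conformal; its linear scale factor is the same in every direction and equals sec φ = 1/cos φ.
Along the parallel, k = sec 27.9° = 1/0.8838 = 1.132.
Map distance = 2800 × 1.132 ≈ 3170 km.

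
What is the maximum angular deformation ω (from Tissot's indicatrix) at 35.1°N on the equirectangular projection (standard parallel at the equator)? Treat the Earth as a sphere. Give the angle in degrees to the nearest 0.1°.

11.5°

For the equirectangular projection with φ₀ = 0 (plate carrée), h = 1 along meridians and k = sec φ along parallels.
At 35.1°: h = 1.000, k = 1.222; principal scales a = 1.222, b = 1.000.
sin(ω/2) = (a − b)/(a + b) = 0.2223/2.222 = 0.1000, so ω = 2 arcsin(0.1000) ≈ 11.5°.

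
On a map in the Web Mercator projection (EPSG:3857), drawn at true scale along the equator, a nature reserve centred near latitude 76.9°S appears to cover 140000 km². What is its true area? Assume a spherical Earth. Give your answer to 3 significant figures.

The Mercator projection is conformal; its linear scale factor is the same in every direction and equals sec φ = 1/cos φ.
Areal scale = k² = sec²φ = 1/cos²(76.9°) = 1/0.2267² = 19.47.
True area = apparent / (areal scale) = 140000 / 19.47 ≈ 7190 km².

7190 km²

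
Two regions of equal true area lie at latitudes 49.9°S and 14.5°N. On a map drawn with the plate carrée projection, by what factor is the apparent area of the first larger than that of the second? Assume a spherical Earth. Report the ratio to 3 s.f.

Plate carrée maps x = Rλ, y = Rφ. The meridian scale is h = 1 and the parallel scale is k = 1/cos φ = sec φ.
Areal scale at 49.9°: h·k = 1.000 × 1.552 = 1.552.
Areal scale at 14.5°: h·k = 1.000 × 1.033 = 1.033.
Ratio = 1.552/1.033 ≈ 1.50.

1.50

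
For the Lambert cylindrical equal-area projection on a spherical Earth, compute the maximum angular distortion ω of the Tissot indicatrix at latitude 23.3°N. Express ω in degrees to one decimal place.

The Lambert cylindrical equal-area projection is the cylindrical equal-area projection with its standard parallel at the equator (φ₀ = 0). A cylindrical equal-area projection with standard parallel φ₀ has meridian scale h = cos φ / cos φ₀ and parallel scale k = cos φ₀ / cos φ (so areas are preserved, h·k = 1).
At 23.3°: h = 0.9184, k = 1.089; principal scales a = 1.089, b = 0.9184.
sin(ω/2) = (a − b)/(a + b) = 0.1703/2.007 = 0.08487, so ω = 2 arcsin(0.08487) ≈ 9.7°.

9.7°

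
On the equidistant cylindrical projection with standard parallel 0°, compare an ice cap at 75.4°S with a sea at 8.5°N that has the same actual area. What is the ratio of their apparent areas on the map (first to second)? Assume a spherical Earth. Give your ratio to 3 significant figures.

In the plate carrée (x = Rλ, y = Rφ), meridians are true-scale (h = 1) and parallels are stretched by k = sec φ.
Areal scale at 75.4°: h·k = 1.000 × 3.967 = 3.967.
Areal scale at 8.5°: h·k = 1.000 × 1.011 = 1.011.
Ratio = 3.967/1.011 ≈ 3.92.

3.92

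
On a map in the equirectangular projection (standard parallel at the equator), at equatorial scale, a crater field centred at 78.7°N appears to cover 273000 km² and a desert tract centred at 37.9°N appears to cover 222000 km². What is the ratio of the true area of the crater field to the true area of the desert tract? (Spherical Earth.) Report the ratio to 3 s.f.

Plate carrée has h = 1 and k = sec φ, giving areal scale sec φ; true area = (apparent area) · cos φ.
True area of crater field: 273000 × cos(78.7°) = 273000 × 0.1959 = 53490 km².
True area of desert tract: 222000 × cos(37.9°) = 222000 × 0.7891 = 175200 km².
Ratio = 53490 / 175200 ≈ 0.305.

0.305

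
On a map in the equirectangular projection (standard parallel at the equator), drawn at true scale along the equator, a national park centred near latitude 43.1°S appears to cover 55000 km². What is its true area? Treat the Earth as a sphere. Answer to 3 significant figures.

40200 km²

For the equirectangular projection with φ₀ = 0 (plate carrée), h = 1 along meridians and k = sec φ along parallels.
Areal scale = h·k = 1 × sec φ; at 43.1°, h = 1.000, k = 1.370, so h·k = 1.370.
True area = apparent / (areal scale) = 55000 / 1.370 ≈ 40200 km².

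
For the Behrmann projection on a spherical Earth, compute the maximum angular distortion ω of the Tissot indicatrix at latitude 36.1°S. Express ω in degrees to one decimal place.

7.9°

The Behrmann projection is cylindrical equal-area with φ₀ = 30°. A cylindrical equal-area projection with standard parallel φ₀ has meridian scale h = cos φ / cos φ₀ and parallel scale k = cos φ₀ / cos φ (so areas are preserved, h·k = 1).
At 36.1°: h = 0.9330, k = 1.072; principal scales a = 1.072, b = 0.9330.
sin(ω/2) = (a − b)/(a + b) = 0.1388/2.005 = 0.06925, so ω = 2 arcsin(0.06925) ≈ 7.9°.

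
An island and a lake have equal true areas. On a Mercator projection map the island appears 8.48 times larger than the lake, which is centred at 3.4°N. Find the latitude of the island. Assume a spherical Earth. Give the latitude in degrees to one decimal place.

70.0°

For equal true areas on Mercator, apparent areas scale as sec²φ, so the ratio is cos²φ₂ / cos²φ₁.
cos²φ₂ / cos²φ₁ = 8.48  ⇒  cos φ₁ = cos 3.4° / √8.48 = 0.9982/2.912 = 0.3428.
φ₁ = arccos(0.3428) ≈ 70.0°.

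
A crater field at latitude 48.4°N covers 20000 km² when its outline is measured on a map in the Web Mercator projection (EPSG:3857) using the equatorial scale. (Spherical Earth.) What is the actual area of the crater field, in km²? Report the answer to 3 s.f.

For Mercator, h = k = sec φ (a conformal cylindrical projection has a single point scale, 1/cos φ).
Areal scale = k² = sec²φ = 1/cos²(48.4°) = 1/0.6639² = 2.269.
True area = apparent / (areal scale) = 20000 / 2.269 ≈ 8820 km².

8820 km²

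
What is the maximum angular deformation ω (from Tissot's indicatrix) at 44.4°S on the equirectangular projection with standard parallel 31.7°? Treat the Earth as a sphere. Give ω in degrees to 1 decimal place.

10.0°

In the equirectangular projection with standard parallel φ₀ = 31.7° (x = Rλ cos φ₀, y = Rφ), meridians are true-scale (h = 1) and the parallel scale is k = cos φ₀ / cos φ.
At 44.4°: h = 1.000, k = 1.191; principal scales a = 1.191, b = 1.000.
sin(ω/2) = (a − b)/(a + b) = 0.1908/2.191 = 0.08710, so ω = 2 arcsin(0.08710) ≈ 10.0°.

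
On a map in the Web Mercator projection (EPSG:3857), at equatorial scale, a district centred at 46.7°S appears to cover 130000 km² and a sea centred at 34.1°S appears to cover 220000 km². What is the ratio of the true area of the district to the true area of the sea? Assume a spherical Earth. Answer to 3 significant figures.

0.405

Since Mercator area scale is 1/cos²φ, the true area equals the apparent area multiplied by cos²φ.
True area of district: 130000 × cos²(46.7°) = 130000 × 0.4703 = 61150 km².
True area of sea: 220000 × cos²(34.1°) = 220000 × 0.6857 = 150900 km².
Ratio = 61150 / 150900 ≈ 0.405.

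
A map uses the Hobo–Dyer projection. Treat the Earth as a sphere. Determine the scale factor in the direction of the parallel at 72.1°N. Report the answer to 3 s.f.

Hobo–Dyer is a cylindrical equal-area projection with standard parallels at ±37.5°. Cylindrical equal-area (φ₀ = 37.5°): h = cos φ / cos 37.5° along meridians, k = cos 37.5° / cos φ along parallels; h·k = 1.
k = cos 37.5° / cos 72.1° = 0.7934/0.3074 = 2.581.

2.58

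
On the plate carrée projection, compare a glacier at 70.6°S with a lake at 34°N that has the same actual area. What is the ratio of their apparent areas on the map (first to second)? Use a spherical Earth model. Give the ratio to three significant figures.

2.50

Plate carrée maps x = Rλ, y = Rφ. The meridian scale is h = 1 and the parallel scale is k = 1/cos φ = sec φ.
Areal scale at 70.6°: h·k = 1.000 × 3.011 = 3.011.
Areal scale at 34°: h·k = 1.000 × 1.206 = 1.206.
Ratio = 3.011/1.206 ≈ 2.50.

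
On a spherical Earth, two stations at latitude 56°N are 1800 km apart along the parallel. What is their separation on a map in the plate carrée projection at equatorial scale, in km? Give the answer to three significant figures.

Plate carrée maps x = Rλ, y = Rφ. The meridian scale is h = 1 and the parallel scale is k = 1/cos φ = sec φ.
Along the parallel, k = sec 56° = 1/0.5592 = 1.788.
Map distance = 1800 × 1.788 ≈ 3220 km.

3220 km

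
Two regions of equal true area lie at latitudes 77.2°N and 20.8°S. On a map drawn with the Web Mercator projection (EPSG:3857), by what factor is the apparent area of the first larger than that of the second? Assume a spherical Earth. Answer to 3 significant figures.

17.8

Mercator areal scale is sec²φ.
At 77.2°: sec²(77.2°) = 1/0.2215² = 20.37.
At 20.8°: sec²(20.8°) = 1/0.9348² = 1.144.
Ratio = 20.37/1.144 = cos²(20.8°)/cos²(77.2°) ≈ 17.8.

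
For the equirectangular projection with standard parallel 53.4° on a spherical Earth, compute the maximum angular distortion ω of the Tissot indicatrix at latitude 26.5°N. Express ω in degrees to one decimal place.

The equidistant cylindrical projection with φ₀ = 53.4° has h = 1 (meridians true) and k = cos φ₀ / cos φ along parallels.
At 26.5°: h = 1.000, k = 0.6662; principal scales a = 1.000, b = 0.6662.
sin(ω/2) = (a − b)/(a + b) = 0.3338/1.666 = 0.2003, so ω = 2 arcsin(0.2003) ≈ 23.1°.

23.1°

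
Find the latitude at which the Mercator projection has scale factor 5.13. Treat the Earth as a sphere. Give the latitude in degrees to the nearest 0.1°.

78.8°

Mercator scale is k = sec φ = 1/cos φ.
1/cos φ = 5.13  ⇒  cos φ = 0.1949  ⇒  φ = arccos(0.1949) ≈ 78.8°.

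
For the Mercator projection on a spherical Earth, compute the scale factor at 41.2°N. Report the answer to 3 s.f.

For Mercator, h = k = sec φ (a conformal cylindrical projection has a single point scale, 1/cos φ).
k = 1/cos 41.2° = 1/0.7524 = 1.329.

1.33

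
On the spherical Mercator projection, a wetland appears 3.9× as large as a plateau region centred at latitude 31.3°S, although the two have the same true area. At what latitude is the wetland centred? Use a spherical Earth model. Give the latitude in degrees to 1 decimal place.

64.4°

Mercator areal scale is sec²φ, so apparent-area ratio = sec²φ₁ / sec²φ₂ = cos²φ₂ / cos²φ₁.
cos²φ₂ / cos²φ₁ = 3.9  ⇒  cos φ₁ = cos 31.3° / √3.9 = 0.8545/1.975 = 0.4327.
φ₁ = arccos(0.4327) ≈ 64.4°.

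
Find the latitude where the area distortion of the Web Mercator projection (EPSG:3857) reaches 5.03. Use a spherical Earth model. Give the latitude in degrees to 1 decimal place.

63.5°

Mercator areal scale is sec²φ.
sec²φ = 5.03  ⇒  cos²φ = 0.1988  ⇒  cos φ = 0.4459.
φ = arccos(0.4459) ≈ 63.5°.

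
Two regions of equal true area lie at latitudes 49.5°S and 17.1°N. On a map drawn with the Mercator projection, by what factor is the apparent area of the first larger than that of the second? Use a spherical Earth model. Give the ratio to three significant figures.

Mercator is conformal with k = sec φ, so areal scale = k² = sec²φ.
At 49.5°: sec²(49.5°) = 1/0.6494² = 2.371.
At 17.1°: sec²(17.1°) = 1/0.9558² = 1.095.
Ratio = 2.371/1.095 = cos²(17.1°)/cos²(49.5°) ≈ 2.17.

2.17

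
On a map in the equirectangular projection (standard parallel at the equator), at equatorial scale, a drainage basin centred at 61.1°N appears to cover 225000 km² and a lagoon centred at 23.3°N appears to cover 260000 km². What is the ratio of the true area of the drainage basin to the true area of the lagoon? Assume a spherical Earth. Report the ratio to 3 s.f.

On the plate carrée, areal scale = h·k = 1 × sec φ, so true area = apparent × cos φ.
True area of drainage basin: 225000 × cos(61.1°) = 225000 × 0.4833 = 108700 km².
True area of lagoon: 260000 × cos(23.3°) = 260000 × 0.9184 = 238800 km².
Ratio = 108700 / 238800 ≈ 0.455.

0.455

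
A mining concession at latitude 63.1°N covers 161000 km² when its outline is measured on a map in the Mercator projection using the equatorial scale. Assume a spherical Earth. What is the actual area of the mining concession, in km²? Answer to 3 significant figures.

33000 km²

Mercator is conformal, so the point scale is isotropic: h = k = sec φ = 1/cos φ.
Areal scale = k² = sec²φ = 1/cos²(63.1°) = 1/0.4524² = 4.885.
True area = apparent / (areal scale) = 161000 / 4.885 ≈ 33000 km².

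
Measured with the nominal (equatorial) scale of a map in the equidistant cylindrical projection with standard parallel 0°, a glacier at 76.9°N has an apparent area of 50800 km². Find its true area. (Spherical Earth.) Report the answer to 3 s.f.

For the equirectangular projection with φ₀ = 0 (plate carrée), h = 1 along meridians and k = sec φ along parallels.
Areal scale = h·k = 1 × sec φ; at 76.9°, h = 1.000, k = 4.412, so h·k = 4.412.
True area = apparent / (areal scale) = 50800 / 4.412 ≈ 11500 km².

11500 km²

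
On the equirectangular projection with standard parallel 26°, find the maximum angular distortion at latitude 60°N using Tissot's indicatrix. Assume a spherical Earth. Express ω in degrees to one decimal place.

With standard parallel φ₀ = 26°, the equirectangular projection gives x = Rλ cos φ₀, y = Rφ, so h = 1 and k = cos 26° / cos φ.
At 60°: h = 1.000, k = 1.798; principal scales a = 1.798, b = 1.000.
sin(ω/2) = (a − b)/(a + b) = 0.7976/2.798 = 0.2851, so ω = 2 arcsin(0.2851) ≈ 33.1°.

33.1°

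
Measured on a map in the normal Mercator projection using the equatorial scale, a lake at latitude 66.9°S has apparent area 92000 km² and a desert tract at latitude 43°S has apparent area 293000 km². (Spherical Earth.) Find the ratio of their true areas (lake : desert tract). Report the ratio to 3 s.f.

On Mercator the areal scale is sec²φ, so true area = apparent × cos²φ.
True area of lake: 92000 × cos²(66.9°) = 92000 × 0.1539 = 14160 km².
True area of desert tract: 293000 × cos²(43°) = 293000 × 0.5349 = 156700 km².
Ratio = 14160 / 156700 ≈ 0.0904.

0.0904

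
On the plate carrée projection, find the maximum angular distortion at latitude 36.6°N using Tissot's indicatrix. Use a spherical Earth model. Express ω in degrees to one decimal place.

12.6°

For the equirectangular projection with φ₀ = 0 (plate carrée), h = 1 along meridians and k = sec φ along parallels.
At 36.6°: h = 1.000, k = 1.246; principal scales a = 1.246, b = 1.000.
sin(ω/2) = (a − b)/(a + b) = 0.2456/2.246 = 0.1094, so ω = 2 arcsin(0.1094) ≈ 12.6°.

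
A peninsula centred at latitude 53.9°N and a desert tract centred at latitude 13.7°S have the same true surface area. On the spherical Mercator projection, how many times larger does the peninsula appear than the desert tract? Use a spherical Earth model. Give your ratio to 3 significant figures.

2.72

On Mercator, area is exaggerated by sec²φ = 1/cos²φ.
At 53.9°: sec²(53.9°) = 1/0.5892² = 2.881.
At 13.7°: sec²(13.7°) = 1/0.9715² = 1.059.
Ratio = 2.881/1.059 = cos²(13.7°)/cos²(53.9°) ≈ 2.72.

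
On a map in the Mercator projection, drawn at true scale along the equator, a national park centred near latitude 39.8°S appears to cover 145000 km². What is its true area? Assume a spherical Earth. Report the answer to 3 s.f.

Mercator is conformal, so the point scale is isotropic: h = k = sec φ = 1/cos φ.
Areal scale = k² = sec²φ = 1/cos²(39.8°) = 1/0.7683² = 1.694.
True area = apparent / (areal scale) = 145000 / 1.694 ≈ 85600 km².

85600 km²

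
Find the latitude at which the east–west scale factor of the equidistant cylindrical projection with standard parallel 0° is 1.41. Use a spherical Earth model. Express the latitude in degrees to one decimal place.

Plate carrée: h = 1, k = sec φ along parallels.
sec φ = 1.41  ⇒  cos φ = 0.7092  ⇒  φ ≈ 44.8°.

44.8°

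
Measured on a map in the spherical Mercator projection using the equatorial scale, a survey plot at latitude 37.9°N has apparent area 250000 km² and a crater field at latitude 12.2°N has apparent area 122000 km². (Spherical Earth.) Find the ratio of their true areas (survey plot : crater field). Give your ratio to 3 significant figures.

Since Mercator area scale is 1/cos²φ, the true area equals the apparent area multiplied by cos²φ.
True area of survey plot: 250000 × cos²(37.9°) = 250000 × 0.6227 = 155700 km².
True area of crater field: 122000 × cos²(12.2°) = 122000 × 0.9553 = 116600 km².
Ratio = 155700 / 116600 ≈ 1.34.

1.34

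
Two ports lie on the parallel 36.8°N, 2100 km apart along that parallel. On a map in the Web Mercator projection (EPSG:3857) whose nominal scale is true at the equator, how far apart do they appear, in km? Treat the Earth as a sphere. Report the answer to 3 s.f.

Mercator is conformal, so the point scale is isotropic: h = k = sec φ = 1/cos φ.
Along the parallel, k = sec 36.8° = 1/0.8007 = 1.249.
Map distance = 2100 × 1.249 ≈ 2620 km.

2620 km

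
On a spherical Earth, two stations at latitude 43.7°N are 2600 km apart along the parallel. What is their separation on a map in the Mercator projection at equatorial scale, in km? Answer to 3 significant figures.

3600 km

For Mercator, h = k = sec φ (a conformal cylindrical projection has a single point scale, 1/cos φ).
Along the parallel, k = sec 43.7° = 1/0.7230 = 1.383.
Map distance = 2600 × 1.383 ≈ 3600 km.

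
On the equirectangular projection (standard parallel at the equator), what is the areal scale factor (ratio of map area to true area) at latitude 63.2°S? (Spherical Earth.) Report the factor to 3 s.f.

2.22

Plate carrée maps x = Rλ, y = Rφ. The meridian scale is h = 1 and the parallel scale is k = 1/cos φ = sec φ.
Areal scale = h·k = 1 × sec φ; at 63.2°, h = 1.000, k = 2.218, so h·k = 2.218.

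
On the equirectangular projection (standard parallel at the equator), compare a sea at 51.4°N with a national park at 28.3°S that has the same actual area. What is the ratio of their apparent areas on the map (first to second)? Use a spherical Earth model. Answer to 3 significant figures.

1.41

Plate carrée maps x = Rλ, y = Rφ. The meridian scale is h = 1 and the parallel scale is k = 1/cos φ = sec φ.
Areal scale at 51.4°: h·k = 1.000 × 1.603 = 1.603.
Areal scale at 28.3°: h·k = 1.000 × 1.136 = 1.136.
Ratio = 1.603/1.136 ≈ 1.41.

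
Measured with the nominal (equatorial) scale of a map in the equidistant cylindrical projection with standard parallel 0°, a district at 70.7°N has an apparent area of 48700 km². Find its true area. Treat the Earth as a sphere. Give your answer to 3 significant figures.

16100 km²

Plate carrée maps x = Rλ, y = Rφ. The meridian scale is h = 1 and the parallel scale is k = 1/cos φ = sec φ.
Areal scale = h·k = 1 × sec φ; at 70.7°, h = 1.000, k = 3.026, so h·k = 3.026.
True area = apparent / (areal scale) = 48700 / 3.026 ≈ 16100 km².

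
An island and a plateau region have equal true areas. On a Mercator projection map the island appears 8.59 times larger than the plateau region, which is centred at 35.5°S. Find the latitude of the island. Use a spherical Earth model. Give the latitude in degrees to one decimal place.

Mercator areal scale is sec²φ, so apparent-area ratio = sec²φ₁ / sec²φ₂ = cos²φ₂ / cos²φ₁.
cos²φ₂ / cos²φ₁ = 8.59  ⇒  cos φ₁ = cos 35.5° / √8.59 = 0.8141/2.931 = 0.2778.
φ₁ = arccos(0.2778) ≈ 73.9°.

73.9°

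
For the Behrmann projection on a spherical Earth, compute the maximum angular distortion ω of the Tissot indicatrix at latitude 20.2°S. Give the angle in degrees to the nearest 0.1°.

Behrmann is a cylindrical equal-area projection with standard parallels at ±30°. For cylindrical equal-area with standard parallel φ₀, h = cos φ / cos φ₀ and k = cos φ₀ / cos φ, so h·k = 1.
At 20.2°: h = 1.084, k = 0.9228; principal scales a = 1.084, b = 0.9228.
sin(ω/2) = (a − b)/(a + b) = 0.1609/2.006 = 0.08019, so ω = 2 arcsin(0.08019) ≈ 9.2°.

9.2°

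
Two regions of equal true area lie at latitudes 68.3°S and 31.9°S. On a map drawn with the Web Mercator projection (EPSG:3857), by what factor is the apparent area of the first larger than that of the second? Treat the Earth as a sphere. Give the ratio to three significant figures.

5.27

Mercator is conformal with k = sec φ, so areal scale = k² = sec²φ.
At 68.3°: sec²(68.3°) = 1/0.3697² = 7.315.
At 31.9°: sec²(31.9°) = 1/0.8490² = 1.387.
Ratio = 7.315/1.387 = cos²(31.9°)/cos²(68.3°) ≈ 5.27.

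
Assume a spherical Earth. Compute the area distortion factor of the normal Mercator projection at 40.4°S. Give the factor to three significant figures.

Mercator is conformal, so the point scale is isotropic: h = k = sec φ = 1/cos φ.
Areal scale = k² = sec²φ = 1/cos²(40.4°) = 1/0.7615² = 1.724.

1.72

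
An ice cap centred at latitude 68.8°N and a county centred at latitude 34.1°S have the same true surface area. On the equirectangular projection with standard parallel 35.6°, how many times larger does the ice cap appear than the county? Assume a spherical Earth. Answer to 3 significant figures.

With standard parallel φ₀ = 35.6°, the equirectangular projection gives x = Rλ cos φ₀, y = Rφ, so h = 1 and k = cos 35.6° / cos φ.
Areal scale at 68.8°: h·k = 1.000 × 2.248 = 2.248.
Areal scale at 34.1°: h·k = 1.000 × 0.9819 = 0.9819.
Ratio = 2.248/0.9819 ≈ 2.29.

2.29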